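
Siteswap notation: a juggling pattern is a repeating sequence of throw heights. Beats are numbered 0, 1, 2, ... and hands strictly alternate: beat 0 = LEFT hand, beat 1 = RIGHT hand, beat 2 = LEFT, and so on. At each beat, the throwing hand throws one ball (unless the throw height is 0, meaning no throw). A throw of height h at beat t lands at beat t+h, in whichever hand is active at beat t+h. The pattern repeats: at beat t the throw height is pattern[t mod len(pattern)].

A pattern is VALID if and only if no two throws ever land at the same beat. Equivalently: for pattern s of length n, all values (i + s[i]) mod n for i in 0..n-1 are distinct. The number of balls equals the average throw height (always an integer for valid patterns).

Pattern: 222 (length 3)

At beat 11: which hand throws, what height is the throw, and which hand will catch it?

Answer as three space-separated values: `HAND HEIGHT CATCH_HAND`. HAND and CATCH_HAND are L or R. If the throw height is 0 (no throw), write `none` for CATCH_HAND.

Answer: R 2 R

Derivation:
Beat 11: 11 mod 2 = 1, so hand = R
Throw height = pattern[11 mod 3] = pattern[2] = 2
Lands at beat 11+2=13, 13 mod 2 = 1, so catch hand = R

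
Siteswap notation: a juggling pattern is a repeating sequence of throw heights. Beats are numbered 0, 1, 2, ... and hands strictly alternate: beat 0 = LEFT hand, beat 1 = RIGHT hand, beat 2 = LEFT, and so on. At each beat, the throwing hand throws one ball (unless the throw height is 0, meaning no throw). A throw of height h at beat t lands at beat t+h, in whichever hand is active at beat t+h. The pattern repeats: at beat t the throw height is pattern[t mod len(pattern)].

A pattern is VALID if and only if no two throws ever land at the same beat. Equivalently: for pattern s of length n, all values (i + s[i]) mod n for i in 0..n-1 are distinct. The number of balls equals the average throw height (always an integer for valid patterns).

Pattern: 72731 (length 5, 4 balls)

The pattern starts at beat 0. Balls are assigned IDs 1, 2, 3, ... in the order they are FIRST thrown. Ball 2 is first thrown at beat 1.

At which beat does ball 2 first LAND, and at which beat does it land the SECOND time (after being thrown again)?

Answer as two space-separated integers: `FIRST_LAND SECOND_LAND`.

Beat 0 (L): throw ball1 h=7 -> lands@7:R; in-air after throw: [b1@7:R]
Beat 1 (R): throw ball2 h=2 -> lands@3:R; in-air after throw: [b2@3:R b1@7:R]
Beat 2 (L): throw ball3 h=7 -> lands@9:R; in-air after throw: [b2@3:R b1@7:R b3@9:R]
Beat 3 (R): throw ball2 h=3 -> lands@6:L; in-air after throw: [b2@6:L b1@7:R b3@9:R]
Beat 4 (L): throw ball4 h=1 -> lands@5:R; in-air after throw: [b4@5:R b2@6:L b1@7:R b3@9:R]
Beat 5 (R): throw ball4 h=7 -> lands@12:L; in-air after throw: [b2@6:L b1@7:R b3@9:R b4@12:L]
Beat 6 (L): throw ball2 h=2 -> lands@8:L; in-air after throw: [b1@7:R b2@8:L b3@9:R b4@12:L]
Ball 2: thrown@1 h=2 -> first land @3; rethrown@3 h=3 -> second land @6

Answer: 3 6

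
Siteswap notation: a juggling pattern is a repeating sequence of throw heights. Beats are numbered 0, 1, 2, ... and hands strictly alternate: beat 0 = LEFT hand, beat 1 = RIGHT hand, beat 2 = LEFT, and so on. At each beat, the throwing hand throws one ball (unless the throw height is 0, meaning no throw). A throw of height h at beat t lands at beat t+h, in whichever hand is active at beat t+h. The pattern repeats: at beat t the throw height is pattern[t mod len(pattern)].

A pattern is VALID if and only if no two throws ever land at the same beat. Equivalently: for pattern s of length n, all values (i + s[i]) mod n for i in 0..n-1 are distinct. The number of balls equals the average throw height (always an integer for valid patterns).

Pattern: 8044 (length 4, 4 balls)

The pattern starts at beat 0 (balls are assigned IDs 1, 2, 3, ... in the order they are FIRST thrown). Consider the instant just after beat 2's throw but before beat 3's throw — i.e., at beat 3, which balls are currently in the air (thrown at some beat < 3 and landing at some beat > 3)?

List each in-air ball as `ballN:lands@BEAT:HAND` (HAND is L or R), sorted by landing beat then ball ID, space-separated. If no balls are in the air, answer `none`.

Beat 0 (L): throw ball1 h=8 -> lands@8:L; in-air after throw: [b1@8:L]
Beat 2 (L): throw ball2 h=4 -> lands@6:L; in-air after throw: [b2@6:L b1@8:L]
Beat 3 (R): throw ball3 h=4 -> lands@7:R; in-air after throw: [b2@6:L b3@7:R b1@8:L]

Answer: ball2:lands@6:L ball1:lands@8:L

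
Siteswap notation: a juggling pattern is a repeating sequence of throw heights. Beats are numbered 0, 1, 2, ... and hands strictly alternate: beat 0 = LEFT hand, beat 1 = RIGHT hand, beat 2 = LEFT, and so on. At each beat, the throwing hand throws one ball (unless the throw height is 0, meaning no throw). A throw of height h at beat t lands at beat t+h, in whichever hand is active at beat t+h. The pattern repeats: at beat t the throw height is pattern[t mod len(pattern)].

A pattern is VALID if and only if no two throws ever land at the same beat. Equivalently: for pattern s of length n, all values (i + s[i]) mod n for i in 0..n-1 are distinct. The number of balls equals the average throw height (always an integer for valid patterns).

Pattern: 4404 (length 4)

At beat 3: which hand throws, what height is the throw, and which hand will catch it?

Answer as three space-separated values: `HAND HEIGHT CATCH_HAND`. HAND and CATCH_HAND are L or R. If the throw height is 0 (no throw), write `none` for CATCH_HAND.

Beat 3: 3 mod 2 = 1, so hand = R
Throw height = pattern[3 mod 4] = pattern[3] = 4
Lands at beat 3+4=7, 7 mod 2 = 1, so catch hand = R

Answer: R 4 R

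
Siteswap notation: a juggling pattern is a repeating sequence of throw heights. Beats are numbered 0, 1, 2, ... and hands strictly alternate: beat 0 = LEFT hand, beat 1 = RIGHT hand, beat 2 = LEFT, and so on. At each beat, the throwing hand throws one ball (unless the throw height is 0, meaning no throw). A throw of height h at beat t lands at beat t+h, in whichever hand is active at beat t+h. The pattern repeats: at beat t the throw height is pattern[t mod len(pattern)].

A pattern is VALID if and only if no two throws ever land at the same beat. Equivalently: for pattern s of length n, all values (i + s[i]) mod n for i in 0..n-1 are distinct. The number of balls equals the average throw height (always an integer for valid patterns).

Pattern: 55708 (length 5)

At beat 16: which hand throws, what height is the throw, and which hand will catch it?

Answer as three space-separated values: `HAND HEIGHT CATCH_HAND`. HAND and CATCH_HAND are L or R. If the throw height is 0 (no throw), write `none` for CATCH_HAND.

Answer: L 5 R

Derivation:
Beat 16: 16 mod 2 = 0, so hand = L
Throw height = pattern[16 mod 5] = pattern[1] = 5
Lands at beat 16+5=21, 21 mod 2 = 1, so catch hand = R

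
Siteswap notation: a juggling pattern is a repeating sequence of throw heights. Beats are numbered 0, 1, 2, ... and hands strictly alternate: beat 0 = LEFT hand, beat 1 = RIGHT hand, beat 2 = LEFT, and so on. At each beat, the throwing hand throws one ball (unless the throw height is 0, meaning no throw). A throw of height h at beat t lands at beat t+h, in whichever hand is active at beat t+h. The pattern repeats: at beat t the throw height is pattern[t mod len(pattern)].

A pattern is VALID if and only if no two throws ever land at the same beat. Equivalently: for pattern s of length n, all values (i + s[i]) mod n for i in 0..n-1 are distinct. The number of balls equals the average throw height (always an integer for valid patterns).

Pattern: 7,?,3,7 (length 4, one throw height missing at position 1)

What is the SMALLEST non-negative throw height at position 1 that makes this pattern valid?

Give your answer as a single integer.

Answer: 3

Derivation:
i=0: (0 + 7) mod 4 = 3
i=1: s[i]=? (unknown)
i=2: (2 + 3) mod 4 = 1
i=3: (3 + 7) mod 4 = 2
Known residues: [1, 2, 3]; need a permutation of 0..3, so missing residue r = 0
Need (1 + s) mod 4 = 0; smallest s = (0 - 1) mod 4 = 3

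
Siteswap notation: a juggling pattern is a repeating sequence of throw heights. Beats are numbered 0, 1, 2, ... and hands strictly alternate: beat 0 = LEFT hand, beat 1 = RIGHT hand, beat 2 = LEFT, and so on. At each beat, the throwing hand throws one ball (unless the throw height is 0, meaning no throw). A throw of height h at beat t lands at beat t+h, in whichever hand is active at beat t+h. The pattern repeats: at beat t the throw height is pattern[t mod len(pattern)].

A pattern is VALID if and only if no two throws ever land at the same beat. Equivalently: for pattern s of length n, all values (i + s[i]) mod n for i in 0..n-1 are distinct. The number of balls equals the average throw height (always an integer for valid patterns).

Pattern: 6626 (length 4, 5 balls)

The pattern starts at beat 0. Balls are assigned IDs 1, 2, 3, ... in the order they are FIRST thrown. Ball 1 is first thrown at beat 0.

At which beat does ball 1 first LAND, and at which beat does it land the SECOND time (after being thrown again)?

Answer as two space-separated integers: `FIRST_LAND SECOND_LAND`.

Answer: 6 8

Derivation:
Beat 0 (L): throw ball1 h=6 -> lands@6:L; in-air after throw: [b1@6:L]
Beat 1 (R): throw ball2 h=6 -> lands@7:R; in-air after throw: [b1@6:L b2@7:R]
Beat 2 (L): throw ball3 h=2 -> lands@4:L; in-air after throw: [b3@4:L b1@6:L b2@7:R]
Beat 3 (R): throw ball4 h=6 -> lands@9:R; in-air after throw: [b3@4:L b1@6:L b2@7:R b4@9:R]
Beat 4 (L): throw ball3 h=6 -> lands@10:L; in-air after throw: [b1@6:L b2@7:R b4@9:R b3@10:L]
Beat 5 (R): throw ball5 h=6 -> lands@11:R; in-air after throw: [b1@6:L b2@7:R b4@9:R b3@10:L b5@11:R]
Beat 6 (L): throw ball1 h=2 -> lands@8:L; in-air after throw: [b2@7:R b1@8:L b4@9:R b3@10:L b5@11:R]
Beat 7 (R): throw ball2 h=6 -> lands@13:R; in-air after throw: [b1@8:L b4@9:R b3@10:L b5@11:R b2@13:R]
Beat 8 (L): throw ball1 h=6 -> lands@14:L; in-air after throw: [b4@9:R b3@10:L b5@11:R b2@13:R b1@14:L]
Ball 1: thrown@0 h=6 -> first land @6; rethrown@6 h=2 -> second land @8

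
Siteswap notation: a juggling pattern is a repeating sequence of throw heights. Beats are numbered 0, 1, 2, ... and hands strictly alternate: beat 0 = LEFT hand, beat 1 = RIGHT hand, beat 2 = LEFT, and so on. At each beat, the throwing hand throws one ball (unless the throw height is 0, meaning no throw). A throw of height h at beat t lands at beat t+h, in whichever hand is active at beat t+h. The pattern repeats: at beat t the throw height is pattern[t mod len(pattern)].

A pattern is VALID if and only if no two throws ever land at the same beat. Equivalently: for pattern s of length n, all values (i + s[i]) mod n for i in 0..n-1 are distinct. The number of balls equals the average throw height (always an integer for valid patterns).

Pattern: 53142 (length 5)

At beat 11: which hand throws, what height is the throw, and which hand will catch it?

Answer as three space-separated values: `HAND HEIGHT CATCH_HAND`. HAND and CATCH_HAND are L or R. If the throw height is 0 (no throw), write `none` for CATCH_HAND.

Answer: R 3 L

Derivation:
Beat 11: 11 mod 2 = 1, so hand = R
Throw height = pattern[11 mod 5] = pattern[1] = 3
Lands at beat 11+3=14, 14 mod 2 = 0, so catch hand = L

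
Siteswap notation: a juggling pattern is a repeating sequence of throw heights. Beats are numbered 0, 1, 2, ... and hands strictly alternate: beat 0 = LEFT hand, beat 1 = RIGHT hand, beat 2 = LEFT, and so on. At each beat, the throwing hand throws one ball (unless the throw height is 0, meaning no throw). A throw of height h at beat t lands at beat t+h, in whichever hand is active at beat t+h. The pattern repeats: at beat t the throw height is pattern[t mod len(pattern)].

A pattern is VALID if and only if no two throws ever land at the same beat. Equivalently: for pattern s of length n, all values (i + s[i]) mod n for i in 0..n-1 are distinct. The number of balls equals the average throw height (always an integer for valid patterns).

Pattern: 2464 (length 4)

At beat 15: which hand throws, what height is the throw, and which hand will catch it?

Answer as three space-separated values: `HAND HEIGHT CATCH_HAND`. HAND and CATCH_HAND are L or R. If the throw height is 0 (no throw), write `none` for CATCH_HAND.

Beat 15: 15 mod 2 = 1, so hand = R
Throw height = pattern[15 mod 4] = pattern[3] = 4
Lands at beat 15+4=19, 19 mod 2 = 1, so catch hand = R

Answer: R 4 R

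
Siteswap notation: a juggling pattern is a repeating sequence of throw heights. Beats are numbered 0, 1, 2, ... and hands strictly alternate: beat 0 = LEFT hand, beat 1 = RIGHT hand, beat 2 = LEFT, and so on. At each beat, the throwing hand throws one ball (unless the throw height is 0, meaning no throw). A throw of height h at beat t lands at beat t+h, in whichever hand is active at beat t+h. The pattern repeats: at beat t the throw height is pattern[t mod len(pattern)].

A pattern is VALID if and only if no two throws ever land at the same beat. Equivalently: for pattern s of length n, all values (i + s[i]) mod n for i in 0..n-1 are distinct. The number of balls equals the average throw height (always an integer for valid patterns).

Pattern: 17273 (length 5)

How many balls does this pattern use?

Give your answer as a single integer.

Answer: 4

Derivation:
Pattern = [1, 7, 2, 7, 3], length n = 5
  position 0: throw height = 1, running sum = 1
  position 1: throw height = 7, running sum = 8
  position 2: throw height = 2, running sum = 10
  position 3: throw height = 7, running sum = 17
  position 4: throw height = 3, running sum = 20
Total sum = 20; balls = sum / n = 20 / 5 = 4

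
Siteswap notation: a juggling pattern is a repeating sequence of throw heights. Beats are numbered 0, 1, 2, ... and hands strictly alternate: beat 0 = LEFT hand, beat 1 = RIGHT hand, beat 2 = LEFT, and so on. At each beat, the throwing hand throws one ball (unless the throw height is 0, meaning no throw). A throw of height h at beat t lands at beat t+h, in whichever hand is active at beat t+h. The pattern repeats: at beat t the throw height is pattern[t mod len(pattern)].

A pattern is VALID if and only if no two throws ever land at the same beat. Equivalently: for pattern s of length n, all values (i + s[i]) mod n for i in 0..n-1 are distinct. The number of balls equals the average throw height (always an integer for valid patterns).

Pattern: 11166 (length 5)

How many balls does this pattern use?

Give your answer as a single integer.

Answer: 3

Derivation:
Pattern = [1, 1, 1, 6, 6], length n = 5
  position 0: throw height = 1, running sum = 1
  position 1: throw height = 1, running sum = 2
  position 2: throw height = 1, running sum = 3
  position 3: throw height = 6, running sum = 9
  position 4: throw height = 6, running sum = 15
Total sum = 15; balls = sum / n = 15 / 5 = 3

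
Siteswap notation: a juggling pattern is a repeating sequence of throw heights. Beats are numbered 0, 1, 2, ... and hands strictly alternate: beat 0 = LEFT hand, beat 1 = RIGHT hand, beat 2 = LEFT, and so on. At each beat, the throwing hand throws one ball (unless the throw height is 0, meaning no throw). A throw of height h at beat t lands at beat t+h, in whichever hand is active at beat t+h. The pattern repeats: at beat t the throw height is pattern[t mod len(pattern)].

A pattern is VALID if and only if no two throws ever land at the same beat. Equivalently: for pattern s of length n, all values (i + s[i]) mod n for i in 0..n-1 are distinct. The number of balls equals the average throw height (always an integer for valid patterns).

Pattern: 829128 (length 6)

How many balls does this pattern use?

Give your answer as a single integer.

Answer: 5

Derivation:
Pattern = [8, 2, 9, 1, 2, 8], length n = 6
  position 0: throw height = 8, running sum = 8
  position 1: throw height = 2, running sum = 10
  position 2: throw height = 9, running sum = 19
  position 3: throw height = 1, running sum = 20
  position 4: throw height = 2, running sum = 22
  position 5: throw height = 8, running sum = 30
Total sum = 30; balls = sum / n = 30 / 6 = 5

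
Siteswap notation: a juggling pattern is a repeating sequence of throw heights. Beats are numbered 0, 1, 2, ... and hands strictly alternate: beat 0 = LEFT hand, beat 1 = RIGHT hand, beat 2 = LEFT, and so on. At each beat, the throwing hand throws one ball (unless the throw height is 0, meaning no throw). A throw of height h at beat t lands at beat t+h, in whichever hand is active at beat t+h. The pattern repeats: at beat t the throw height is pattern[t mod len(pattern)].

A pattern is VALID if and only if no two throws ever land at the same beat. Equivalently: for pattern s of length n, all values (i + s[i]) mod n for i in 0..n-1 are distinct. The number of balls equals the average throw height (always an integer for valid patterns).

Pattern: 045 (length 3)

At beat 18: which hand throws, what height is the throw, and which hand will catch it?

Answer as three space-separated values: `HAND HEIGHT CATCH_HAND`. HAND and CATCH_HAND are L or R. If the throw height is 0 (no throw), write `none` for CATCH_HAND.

Answer: L 0 none

Derivation:
Beat 18: 18 mod 2 = 0, so hand = L
Throw height = pattern[18 mod 3] = pattern[0] = 0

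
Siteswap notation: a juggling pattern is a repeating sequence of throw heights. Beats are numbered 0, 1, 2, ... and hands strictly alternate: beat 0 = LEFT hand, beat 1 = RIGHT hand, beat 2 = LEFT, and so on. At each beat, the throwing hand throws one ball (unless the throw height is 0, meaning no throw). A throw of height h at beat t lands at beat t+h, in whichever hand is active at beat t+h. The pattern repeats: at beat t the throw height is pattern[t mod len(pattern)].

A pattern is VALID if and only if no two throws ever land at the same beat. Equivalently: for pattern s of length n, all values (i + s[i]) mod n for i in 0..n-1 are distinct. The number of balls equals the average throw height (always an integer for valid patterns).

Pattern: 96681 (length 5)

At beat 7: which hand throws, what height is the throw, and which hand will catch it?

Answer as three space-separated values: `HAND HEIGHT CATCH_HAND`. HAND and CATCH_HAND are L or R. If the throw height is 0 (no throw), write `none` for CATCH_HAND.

Beat 7: 7 mod 2 = 1, so hand = R
Throw height = pattern[7 mod 5] = pattern[2] = 6
Lands at beat 7+6=13, 13 mod 2 = 1, so catch hand = R

Answer: R 6 R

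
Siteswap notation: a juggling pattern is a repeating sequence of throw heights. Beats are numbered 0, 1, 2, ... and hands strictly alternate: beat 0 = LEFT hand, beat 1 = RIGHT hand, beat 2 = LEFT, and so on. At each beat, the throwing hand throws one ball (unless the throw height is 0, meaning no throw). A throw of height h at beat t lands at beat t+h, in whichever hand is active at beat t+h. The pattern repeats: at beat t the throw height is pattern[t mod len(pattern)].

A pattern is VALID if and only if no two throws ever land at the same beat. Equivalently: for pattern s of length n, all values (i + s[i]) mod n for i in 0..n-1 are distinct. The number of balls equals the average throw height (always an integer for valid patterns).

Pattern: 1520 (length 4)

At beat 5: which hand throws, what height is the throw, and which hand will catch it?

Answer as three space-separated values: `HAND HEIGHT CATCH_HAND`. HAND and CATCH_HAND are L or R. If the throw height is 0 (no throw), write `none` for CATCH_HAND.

Beat 5: 5 mod 2 = 1, so hand = R
Throw height = pattern[5 mod 4] = pattern[1] = 5
Lands at beat 5+5=10, 10 mod 2 = 0, so catch hand = L

Answer: R 5 L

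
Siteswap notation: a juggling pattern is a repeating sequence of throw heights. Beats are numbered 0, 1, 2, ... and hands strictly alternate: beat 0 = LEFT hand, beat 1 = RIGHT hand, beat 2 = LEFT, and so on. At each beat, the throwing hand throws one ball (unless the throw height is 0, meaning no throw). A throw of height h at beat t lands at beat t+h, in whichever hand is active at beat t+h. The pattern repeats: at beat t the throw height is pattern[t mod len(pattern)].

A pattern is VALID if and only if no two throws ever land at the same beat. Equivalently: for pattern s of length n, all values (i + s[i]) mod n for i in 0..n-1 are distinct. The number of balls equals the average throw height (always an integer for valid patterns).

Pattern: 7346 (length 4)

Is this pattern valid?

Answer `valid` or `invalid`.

Answer: valid

Derivation:
i=0: (i + s[i]) mod n = (0 + 7) mod 4 = 3
i=1: (i + s[i]) mod n = (1 + 3) mod 4 = 0
i=2: (i + s[i]) mod n = (2 + 4) mod 4 = 2
i=3: (i + s[i]) mod n = (3 + 6) mod 4 = 1
Residues: [3, 0, 2, 1], distinct: True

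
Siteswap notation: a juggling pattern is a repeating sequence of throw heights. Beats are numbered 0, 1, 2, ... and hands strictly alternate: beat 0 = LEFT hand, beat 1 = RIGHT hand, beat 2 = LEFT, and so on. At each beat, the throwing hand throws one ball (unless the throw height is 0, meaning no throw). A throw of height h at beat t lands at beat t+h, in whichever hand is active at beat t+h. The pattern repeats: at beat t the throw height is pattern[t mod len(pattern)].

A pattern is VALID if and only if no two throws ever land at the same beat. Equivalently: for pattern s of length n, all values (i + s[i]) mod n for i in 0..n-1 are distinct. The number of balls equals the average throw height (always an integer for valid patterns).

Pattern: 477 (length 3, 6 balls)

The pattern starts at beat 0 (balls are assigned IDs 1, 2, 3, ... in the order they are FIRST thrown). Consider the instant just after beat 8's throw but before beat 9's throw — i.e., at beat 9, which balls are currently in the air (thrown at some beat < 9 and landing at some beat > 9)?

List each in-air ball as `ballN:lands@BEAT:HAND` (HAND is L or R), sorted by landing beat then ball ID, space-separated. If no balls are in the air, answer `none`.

Beat 0 (L): throw ball1 h=4 -> lands@4:L; in-air after throw: [b1@4:L]
Beat 1 (R): throw ball2 h=7 -> lands@8:L; in-air after throw: [b1@4:L b2@8:L]
Beat 2 (L): throw ball3 h=7 -> lands@9:R; in-air after throw: [b1@4:L b2@8:L b3@9:R]
Beat 3 (R): throw ball4 h=4 -> lands@7:R; in-air after throw: [b1@4:L b4@7:R b2@8:L b3@9:R]
Beat 4 (L): throw ball1 h=7 -> lands@11:R; in-air after throw: [b4@7:R b2@8:L b3@9:R b1@11:R]
Beat 5 (R): throw ball5 h=7 -> lands@12:L; in-air after throw: [b4@7:R b2@8:L b3@9:R b1@11:R b5@12:L]
Beat 6 (L): throw ball6 h=4 -> lands@10:L; in-air after throw: [b4@7:R b2@8:L b3@9:R b6@10:L b1@11:R b5@12:L]
Beat 7 (R): throw ball4 h=7 -> lands@14:L; in-air after throw: [b2@8:L b3@9:R b6@10:L b1@11:R b5@12:L b4@14:L]
Beat 8 (L): throw ball2 h=7 -> lands@15:R; in-air after throw: [b3@9:R b6@10:L b1@11:R b5@12:L b4@14:L b2@15:R]
Beat 9 (R): throw ball3 h=4 -> lands@13:R; in-air after throw: [b6@10:L b1@11:R b5@12:L b3@13:R b4@14:L b2@15:R]

Answer: ball6:lands@10:L ball1:lands@11:R ball5:lands@12:L ball4:lands@14:L ball2:lands@15:R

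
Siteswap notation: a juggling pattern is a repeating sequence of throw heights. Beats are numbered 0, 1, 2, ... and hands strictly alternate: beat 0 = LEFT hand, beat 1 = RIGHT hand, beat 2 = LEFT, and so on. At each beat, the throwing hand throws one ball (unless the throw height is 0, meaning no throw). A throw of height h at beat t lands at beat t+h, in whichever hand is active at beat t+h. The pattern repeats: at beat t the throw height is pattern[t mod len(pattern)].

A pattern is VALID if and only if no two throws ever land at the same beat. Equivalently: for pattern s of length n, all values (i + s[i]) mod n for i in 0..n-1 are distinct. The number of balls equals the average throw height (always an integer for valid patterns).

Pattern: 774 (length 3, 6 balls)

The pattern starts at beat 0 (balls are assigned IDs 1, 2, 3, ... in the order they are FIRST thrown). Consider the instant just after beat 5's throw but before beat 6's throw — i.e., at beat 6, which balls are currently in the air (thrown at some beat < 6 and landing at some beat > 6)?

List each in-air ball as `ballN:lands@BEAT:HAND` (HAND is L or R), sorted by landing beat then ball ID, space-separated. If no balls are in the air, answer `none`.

Answer: ball1:lands@7:R ball2:lands@8:L ball6:lands@9:R ball4:lands@10:L ball5:lands@11:R

Derivation:
Beat 0 (L): throw ball1 h=7 -> lands@7:R; in-air after throw: [b1@7:R]
Beat 1 (R): throw ball2 h=7 -> lands@8:L; in-air after throw: [b1@7:R b2@8:L]
Beat 2 (L): throw ball3 h=4 -> lands@6:L; in-air after throw: [b3@6:L b1@7:R b2@8:L]
Beat 3 (R): throw ball4 h=7 -> lands@10:L; in-air after throw: [b3@6:L b1@7:R b2@8:L b4@10:L]
Beat 4 (L): throw ball5 h=7 -> lands@11:R; in-air after throw: [b3@6:L b1@7:R b2@8:L b4@10:L b5@11:R]
Beat 5 (R): throw ball6 h=4 -> lands@9:R; in-air after throw: [b3@6:L b1@7:R b2@8:L b6@9:R b4@10:L b5@11:R]
Beat 6 (L): throw ball3 h=7 -> lands@13:R; in-air after throw: [b1@7:R b2@8:L b6@9:R b4@10:L b5@11:R b3@13:R]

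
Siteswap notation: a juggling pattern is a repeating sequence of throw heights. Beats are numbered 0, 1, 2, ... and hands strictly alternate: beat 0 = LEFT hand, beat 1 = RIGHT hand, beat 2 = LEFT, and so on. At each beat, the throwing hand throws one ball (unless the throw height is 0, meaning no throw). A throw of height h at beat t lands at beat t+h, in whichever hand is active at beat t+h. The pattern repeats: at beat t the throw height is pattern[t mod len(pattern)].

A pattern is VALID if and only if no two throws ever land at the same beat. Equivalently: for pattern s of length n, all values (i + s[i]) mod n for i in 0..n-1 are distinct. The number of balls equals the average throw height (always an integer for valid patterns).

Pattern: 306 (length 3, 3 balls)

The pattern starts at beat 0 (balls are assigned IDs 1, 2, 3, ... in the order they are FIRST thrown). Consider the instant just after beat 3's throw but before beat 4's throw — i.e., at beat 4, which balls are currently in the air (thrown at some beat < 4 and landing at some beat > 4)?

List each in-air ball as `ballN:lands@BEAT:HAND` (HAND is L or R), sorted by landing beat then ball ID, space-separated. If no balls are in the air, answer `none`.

Answer: ball1:lands@6:L ball2:lands@8:L

Derivation:
Beat 0 (L): throw ball1 h=3 -> lands@3:R; in-air after throw: [b1@3:R]
Beat 2 (L): throw ball2 h=6 -> lands@8:L; in-air after throw: [b1@3:R b2@8:L]
Beat 3 (R): throw ball1 h=3 -> lands@6:L; in-air after throw: [b1@6:L b2@8:L]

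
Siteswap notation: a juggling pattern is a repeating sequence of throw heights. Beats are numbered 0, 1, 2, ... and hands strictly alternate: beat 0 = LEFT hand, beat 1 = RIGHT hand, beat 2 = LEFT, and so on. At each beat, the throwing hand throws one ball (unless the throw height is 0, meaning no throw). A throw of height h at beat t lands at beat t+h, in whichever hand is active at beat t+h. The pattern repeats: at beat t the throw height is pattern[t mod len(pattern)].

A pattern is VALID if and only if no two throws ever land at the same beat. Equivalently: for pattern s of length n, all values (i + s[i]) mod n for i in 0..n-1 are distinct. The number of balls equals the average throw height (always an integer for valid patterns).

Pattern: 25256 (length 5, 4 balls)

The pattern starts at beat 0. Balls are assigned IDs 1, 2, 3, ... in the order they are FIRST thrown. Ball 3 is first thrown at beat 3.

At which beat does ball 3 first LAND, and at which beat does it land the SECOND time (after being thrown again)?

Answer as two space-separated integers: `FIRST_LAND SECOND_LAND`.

Answer: 8 13

Derivation:
Beat 0 (L): throw ball1 h=2 -> lands@2:L; in-air after throw: [b1@2:L]
Beat 1 (R): throw ball2 h=5 -> lands@6:L; in-air after throw: [b1@2:L b2@6:L]
Beat 2 (L): throw ball1 h=2 -> lands@4:L; in-air after throw: [b1@4:L b2@6:L]
Beat 3 (R): throw ball3 h=5 -> lands@8:L; in-air after throw: [b1@4:L b2@6:L b3@8:L]
Beat 4 (L): throw ball1 h=6 -> lands@10:L; in-air after throw: [b2@6:L b3@8:L b1@10:L]
Beat 5 (R): throw ball4 h=2 -> lands@7:R; in-air after throw: [b2@6:L b4@7:R b3@8:L b1@10:L]
Beat 6 (L): throw ball2 h=5 -> lands@11:R; in-air after throw: [b4@7:R b3@8:L b1@10:L b2@11:R]
Beat 7 (R): throw ball4 h=2 -> lands@9:R; in-air after throw: [b3@8:L b4@9:R b1@10:L b2@11:R]
Beat 8 (L): throw ball3 h=5 -> lands@13:R; in-air after throw: [b4@9:R b1@10:L b2@11:R b3@13:R]
Beat 9 (R): throw ball4 h=6 -> lands@15:R; in-air after throw: [b1@10:L b2@11:R b3@13:R b4@15:R]
Beat 10 (L): throw ball1 h=2 -> lands@12:L; in-air after throw: [b2@11:R b1@12:L b3@13:R b4@15:R]
Beat 11 (R): throw ball2 h=5 -> lands@16:L; in-air after throw: [b1@12:L b3@13:R b4@15:R b2@16:L]
Ball 3: thrown@3 h=5 -> first land @8; rethrown@8 h=5 -> second land @13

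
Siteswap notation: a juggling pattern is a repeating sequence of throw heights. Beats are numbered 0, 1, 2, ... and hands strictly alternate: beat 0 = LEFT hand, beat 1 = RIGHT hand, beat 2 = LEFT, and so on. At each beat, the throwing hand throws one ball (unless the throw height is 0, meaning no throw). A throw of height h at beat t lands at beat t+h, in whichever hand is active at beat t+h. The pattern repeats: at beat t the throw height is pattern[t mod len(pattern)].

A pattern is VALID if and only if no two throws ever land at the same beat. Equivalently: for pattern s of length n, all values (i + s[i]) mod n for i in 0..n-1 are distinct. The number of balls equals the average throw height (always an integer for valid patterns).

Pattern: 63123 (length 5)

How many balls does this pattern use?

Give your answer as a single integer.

Answer: 3

Derivation:
Pattern = [6, 3, 1, 2, 3], length n = 5
  position 0: throw height = 6, running sum = 6
  position 1: throw height = 3, running sum = 9
  position 2: throw height = 1, running sum = 10
  position 3: throw height = 2, running sum = 12
  position 4: throw height = 3, running sum = 15
Total sum = 15; balls = sum / n = 15 / 5 = 3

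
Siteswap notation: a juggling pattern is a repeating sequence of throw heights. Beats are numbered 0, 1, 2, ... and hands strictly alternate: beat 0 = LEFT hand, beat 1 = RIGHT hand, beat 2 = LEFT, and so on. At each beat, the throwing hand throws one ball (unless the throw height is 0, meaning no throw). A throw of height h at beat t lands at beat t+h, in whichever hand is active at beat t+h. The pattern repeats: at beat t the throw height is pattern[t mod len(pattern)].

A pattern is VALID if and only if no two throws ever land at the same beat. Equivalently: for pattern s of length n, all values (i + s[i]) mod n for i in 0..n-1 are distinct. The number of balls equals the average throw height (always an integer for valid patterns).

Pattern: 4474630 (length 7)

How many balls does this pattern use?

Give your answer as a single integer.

Pattern = [4, 4, 7, 4, 6, 3, 0], length n = 7
  position 0: throw height = 4, running sum = 4
  position 1: throw height = 4, running sum = 8
  position 2: throw height = 7, running sum = 15
  position 3: throw height = 4, running sum = 19
  position 4: throw height = 6, running sum = 25
  position 5: throw height = 3, running sum = 28
  position 6: throw height = 0, running sum = 28
Total sum = 28; balls = sum / n = 28 / 7 = 4

Answer: 4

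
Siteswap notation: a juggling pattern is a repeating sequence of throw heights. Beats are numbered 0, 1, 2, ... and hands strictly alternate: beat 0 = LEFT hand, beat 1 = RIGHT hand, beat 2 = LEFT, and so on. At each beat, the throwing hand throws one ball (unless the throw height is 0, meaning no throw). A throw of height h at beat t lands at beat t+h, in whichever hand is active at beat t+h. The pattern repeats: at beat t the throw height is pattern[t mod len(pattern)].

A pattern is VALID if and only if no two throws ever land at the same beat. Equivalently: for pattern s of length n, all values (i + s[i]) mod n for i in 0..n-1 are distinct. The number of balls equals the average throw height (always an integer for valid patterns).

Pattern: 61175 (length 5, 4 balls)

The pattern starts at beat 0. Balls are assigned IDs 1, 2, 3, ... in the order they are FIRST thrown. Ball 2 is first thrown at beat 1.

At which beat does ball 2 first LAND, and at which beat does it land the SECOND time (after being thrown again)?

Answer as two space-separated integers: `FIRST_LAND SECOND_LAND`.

Beat 0 (L): throw ball1 h=6 -> lands@6:L; in-air after throw: [b1@6:L]
Beat 1 (R): throw ball2 h=1 -> lands@2:L; in-air after throw: [b2@2:L b1@6:L]
Beat 2 (L): throw ball2 h=1 -> lands@3:R; in-air after throw: [b2@3:R b1@6:L]
Beat 3 (R): throw ball2 h=7 -> lands@10:L; in-air after throw: [b1@6:L b2@10:L]
Ball 2: thrown@1 h=1 -> first land @2; rethrown@2 h=1 -> second land @3

Answer: 2 3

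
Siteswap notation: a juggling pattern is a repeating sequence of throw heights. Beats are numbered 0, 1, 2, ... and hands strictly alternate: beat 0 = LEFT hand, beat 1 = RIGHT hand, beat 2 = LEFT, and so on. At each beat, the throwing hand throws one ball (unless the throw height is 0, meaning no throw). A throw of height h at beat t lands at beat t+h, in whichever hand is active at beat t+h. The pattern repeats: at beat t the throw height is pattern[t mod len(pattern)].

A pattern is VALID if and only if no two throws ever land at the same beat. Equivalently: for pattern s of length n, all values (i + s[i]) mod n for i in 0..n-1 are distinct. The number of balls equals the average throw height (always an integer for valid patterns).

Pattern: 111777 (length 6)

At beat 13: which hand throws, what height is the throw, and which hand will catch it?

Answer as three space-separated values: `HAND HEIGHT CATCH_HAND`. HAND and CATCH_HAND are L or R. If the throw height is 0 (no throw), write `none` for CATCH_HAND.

Answer: R 1 L

Derivation:
Beat 13: 13 mod 2 = 1, so hand = R
Throw height = pattern[13 mod 6] = pattern[1] = 1
Lands at beat 13+1=14, 14 mod 2 = 0, so catch hand = L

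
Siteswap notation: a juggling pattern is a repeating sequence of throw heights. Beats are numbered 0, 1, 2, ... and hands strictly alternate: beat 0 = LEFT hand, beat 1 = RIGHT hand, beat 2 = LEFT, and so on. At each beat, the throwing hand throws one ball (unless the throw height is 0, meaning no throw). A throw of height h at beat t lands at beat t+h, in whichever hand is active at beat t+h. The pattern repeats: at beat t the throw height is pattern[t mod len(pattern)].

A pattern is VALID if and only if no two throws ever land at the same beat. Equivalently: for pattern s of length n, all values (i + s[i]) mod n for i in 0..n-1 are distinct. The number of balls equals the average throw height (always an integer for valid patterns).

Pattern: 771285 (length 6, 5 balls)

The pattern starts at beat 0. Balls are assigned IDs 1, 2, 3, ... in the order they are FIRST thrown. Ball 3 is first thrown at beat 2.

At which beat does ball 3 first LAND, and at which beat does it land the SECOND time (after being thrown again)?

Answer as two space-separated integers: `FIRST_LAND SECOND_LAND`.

Answer: 3 5

Derivation:
Beat 0 (L): throw ball1 h=7 -> lands@7:R; in-air after throw: [b1@7:R]
Beat 1 (R): throw ball2 h=7 -> lands@8:L; in-air after throw: [b1@7:R b2@8:L]
Beat 2 (L): throw ball3 h=1 -> lands@3:R; in-air after throw: [b3@3:R b1@7:R b2@8:L]
Beat 3 (R): throw ball3 h=2 -> lands@5:R; in-air after throw: [b3@5:R b1@7:R b2@8:L]
Beat 4 (L): throw ball4 h=8 -> lands@12:L; in-air after throw: [b3@5:R b1@7:R b2@8:L b4@12:L]
Beat 5 (R): throw ball3 h=5 -> lands@10:L; in-air after throw: [b1@7:R b2@8:L b3@10:L b4@12:L]
Ball 3: thrown@2 h=1 -> first land @3; rethrown@3 h=2 -> second land @5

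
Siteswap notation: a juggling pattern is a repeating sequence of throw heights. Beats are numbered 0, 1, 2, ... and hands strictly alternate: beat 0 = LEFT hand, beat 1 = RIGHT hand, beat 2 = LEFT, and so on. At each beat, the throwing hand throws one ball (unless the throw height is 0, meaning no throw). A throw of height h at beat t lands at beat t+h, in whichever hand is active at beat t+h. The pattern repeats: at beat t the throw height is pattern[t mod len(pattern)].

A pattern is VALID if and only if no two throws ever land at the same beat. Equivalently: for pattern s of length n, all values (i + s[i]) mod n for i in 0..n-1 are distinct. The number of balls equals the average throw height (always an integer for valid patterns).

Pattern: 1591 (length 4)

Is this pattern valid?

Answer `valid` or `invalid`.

Answer: valid

Derivation:
i=0: (i + s[i]) mod n = (0 + 1) mod 4 = 1
i=1: (i + s[i]) mod n = (1 + 5) mod 4 = 2
i=2: (i + s[i]) mod n = (2 + 9) mod 4 = 3
i=3: (i + s[i]) mod n = (3 + 1) mod 4 = 0
Residues: [1, 2, 3, 0], distinct: True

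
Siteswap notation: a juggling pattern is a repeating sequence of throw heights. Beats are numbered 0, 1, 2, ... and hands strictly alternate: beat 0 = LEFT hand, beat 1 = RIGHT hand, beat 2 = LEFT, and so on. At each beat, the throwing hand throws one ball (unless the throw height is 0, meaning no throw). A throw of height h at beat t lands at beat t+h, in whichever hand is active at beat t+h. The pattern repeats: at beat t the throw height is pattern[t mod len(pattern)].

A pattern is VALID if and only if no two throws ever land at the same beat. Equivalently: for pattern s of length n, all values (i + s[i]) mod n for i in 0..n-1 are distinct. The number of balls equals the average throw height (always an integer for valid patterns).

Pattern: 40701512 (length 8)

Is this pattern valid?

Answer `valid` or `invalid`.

i=0: (i + s[i]) mod n = (0 + 4) mod 8 = 4
i=1: (i + s[i]) mod n = (1 + 0) mod 8 = 1
i=2: (i + s[i]) mod n = (2 + 7) mod 8 = 1
i=3: (i + s[i]) mod n = (3 + 0) mod 8 = 3
i=4: (i + s[i]) mod n = (4 + 1) mod 8 = 5
i=5: (i + s[i]) mod n = (5 + 5) mod 8 = 2
i=6: (i + s[i]) mod n = (6 + 1) mod 8 = 7
i=7: (i + s[i]) mod n = (7 + 2) mod 8 = 1
Residues: [4, 1, 1, 3, 5, 2, 7, 1], distinct: False

Answer: invalid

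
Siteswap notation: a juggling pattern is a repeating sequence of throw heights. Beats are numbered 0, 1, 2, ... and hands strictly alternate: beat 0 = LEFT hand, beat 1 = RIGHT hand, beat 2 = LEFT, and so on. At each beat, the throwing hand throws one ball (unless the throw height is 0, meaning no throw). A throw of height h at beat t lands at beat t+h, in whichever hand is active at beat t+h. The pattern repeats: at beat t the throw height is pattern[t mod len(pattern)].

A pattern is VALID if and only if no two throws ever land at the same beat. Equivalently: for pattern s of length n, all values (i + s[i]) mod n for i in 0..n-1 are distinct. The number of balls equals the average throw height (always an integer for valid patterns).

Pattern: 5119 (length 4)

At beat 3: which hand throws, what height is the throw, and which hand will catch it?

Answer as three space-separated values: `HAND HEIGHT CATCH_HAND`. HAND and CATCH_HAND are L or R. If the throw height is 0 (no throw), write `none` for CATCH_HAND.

Beat 3: 3 mod 2 = 1, so hand = R
Throw height = pattern[3 mod 4] = pattern[3] = 9
Lands at beat 3+9=12, 12 mod 2 = 0, so catch hand = L

Answer: R 9 L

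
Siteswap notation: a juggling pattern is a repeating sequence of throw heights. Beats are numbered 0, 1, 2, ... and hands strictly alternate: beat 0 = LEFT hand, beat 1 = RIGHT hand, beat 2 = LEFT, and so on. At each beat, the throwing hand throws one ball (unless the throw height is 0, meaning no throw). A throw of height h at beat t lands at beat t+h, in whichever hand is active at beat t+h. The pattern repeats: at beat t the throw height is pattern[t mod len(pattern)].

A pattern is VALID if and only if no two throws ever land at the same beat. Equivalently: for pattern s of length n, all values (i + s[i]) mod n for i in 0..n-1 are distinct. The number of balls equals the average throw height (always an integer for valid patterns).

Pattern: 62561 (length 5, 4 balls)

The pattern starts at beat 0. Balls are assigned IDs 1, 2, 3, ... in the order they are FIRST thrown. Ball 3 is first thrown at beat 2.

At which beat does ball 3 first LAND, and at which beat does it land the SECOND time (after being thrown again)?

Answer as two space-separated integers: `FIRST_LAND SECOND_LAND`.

Answer: 7 12

Derivation:
Beat 0 (L): throw ball1 h=6 -> lands@6:L; in-air after throw: [b1@6:L]
Beat 1 (R): throw ball2 h=2 -> lands@3:R; in-air after throw: [b2@3:R b1@6:L]
Beat 2 (L): throw ball3 h=5 -> lands@7:R; in-air after throw: [b2@3:R b1@6:L b3@7:R]
Beat 3 (R): throw ball2 h=6 -> lands@9:R; in-air after throw: [b1@6:L b3@7:R b2@9:R]
Beat 4 (L): throw ball4 h=1 -> lands@5:R; in-air after throw: [b4@5:R b1@6:L b3@7:R b2@9:R]
Beat 5 (R): throw ball4 h=6 -> lands@11:R; in-air after throw: [b1@6:L b3@7:R b2@9:R b4@11:R]
Beat 6 (L): throw ball1 h=2 -> lands@8:L; in-air after throw: [b3@7:R b1@8:L b2@9:R b4@11:R]
Beat 7 (R): throw ball3 h=5 -> lands@12:L; in-air after throw: [b1@8:L b2@9:R b4@11:R b3@12:L]
Beat 8 (L): throw ball1 h=6 -> lands@14:L; in-air after throw: [b2@9:R b4@11:R b3@12:L b1@14:L]
Beat 9 (R): throw ball2 h=1 -> lands@10:L; in-air after throw: [b2@10:L b4@11:R b3@12:L b1@14:L]
Beat 10 (L): throw ball2 h=6 -> lands@16:L; in-air after throw: [b4@11:R b3@12:L b1@14:L b2@16:L]
Beat 11 (R): throw ball4 h=2 -> lands@13:R; in-air after throw: [b3@12:L b4@13:R b1@14:L b2@16:L]
Ball 3: thrown@2 h=5 -> first land @7; rethrown@7 h=5 -> second land @12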